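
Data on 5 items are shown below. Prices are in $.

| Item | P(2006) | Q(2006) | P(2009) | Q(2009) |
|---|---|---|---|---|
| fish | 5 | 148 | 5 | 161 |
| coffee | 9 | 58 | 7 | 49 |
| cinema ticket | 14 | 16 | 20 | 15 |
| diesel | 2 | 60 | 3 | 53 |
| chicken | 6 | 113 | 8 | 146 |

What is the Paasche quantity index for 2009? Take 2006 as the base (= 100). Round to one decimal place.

Paasche quantity index uses current-period prices as weights.
ΣP(2009)·Q(2009) = 5×161 + 7×49 + 20×15 + 3×53 + 8×146 = 805 + 343 + 300 + 159 + 1168 = 2775
ΣP(2009)·Q(2006) = 5×148 + 7×58 + 20×16 + 3×60 + 8×113 = 740 + 406 + 320 + 180 + 904 = 2550
Index = 2775 / 2550 × 100 = 108.8235

108.8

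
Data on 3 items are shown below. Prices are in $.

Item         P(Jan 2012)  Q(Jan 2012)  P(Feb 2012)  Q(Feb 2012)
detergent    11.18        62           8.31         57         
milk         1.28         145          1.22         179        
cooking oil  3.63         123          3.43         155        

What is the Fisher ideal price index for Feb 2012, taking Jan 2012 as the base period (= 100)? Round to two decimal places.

Laspeyres component (base-period weights):
ΣP(Feb 2012)Q(Jan 2012) = 8.31×62 + 1.22×145 + 3.43×123 = 515.22 + 176.9 + 421.89 = 1114.01
ΣP(Jan 2012)Q(Jan 2012) = 11.18×62 + 1.28×145 + 3.63×123 = 693.16 + 185.6 + 446.49 = 1325.25
L = 1114.01 / 1325.25 × 100 = 84.0604
Paasche component (current-period weights):
ΣP(Feb 2012)Q(Feb 2012) = 8.31×57 + 1.22×179 + 3.43×155 = 473.67 + 218.38 + 531.65 = 1223.7
ΣP(Jan 2012)Q(Feb 2012) = 11.18×57 + 1.28×179 + 3.63×155 = 637.26 + 229.12 + 562.65 = 1429.03
P = 1223.7 / 1429.03 × 100 = 85.6315
Fisher = √(L × P) = √(84.0604 × 85.6315) = 84.8423

84.84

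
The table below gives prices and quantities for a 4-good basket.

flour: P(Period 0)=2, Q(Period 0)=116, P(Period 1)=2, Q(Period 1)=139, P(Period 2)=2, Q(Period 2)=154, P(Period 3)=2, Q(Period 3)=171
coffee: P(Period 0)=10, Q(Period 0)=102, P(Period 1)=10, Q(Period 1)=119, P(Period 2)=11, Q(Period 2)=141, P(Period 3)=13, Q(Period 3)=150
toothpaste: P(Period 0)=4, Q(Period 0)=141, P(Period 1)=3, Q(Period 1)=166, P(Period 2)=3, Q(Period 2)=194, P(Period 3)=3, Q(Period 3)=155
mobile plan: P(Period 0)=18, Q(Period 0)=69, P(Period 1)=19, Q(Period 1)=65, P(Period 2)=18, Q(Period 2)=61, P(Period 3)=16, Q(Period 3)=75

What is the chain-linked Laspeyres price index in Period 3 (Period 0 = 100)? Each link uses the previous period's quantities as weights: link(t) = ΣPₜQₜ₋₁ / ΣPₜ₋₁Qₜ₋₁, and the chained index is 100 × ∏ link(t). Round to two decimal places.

Link Period 0→Period 1:
ΣP(Period 1)Q(Period 0) = 2×116 + 10×102 + 3×141 + 19×69 = 232 + 1020 + 423 + 1311 = 2986
ΣP(Period 0)Q(Period 0) = 2×116 + 10×102 + 4×141 + 18×69 = 232 + 1020 + 564 + 1242 = 3058
link = 2986/3058 = 0.976455
Link Period 1→Period 2:
ΣP(Period 2)Q(Period 1) = 2×139 + 11×119 + 3×166 + 18×65 = 278 + 1309 + 498 + 1170 = 3255
ΣP(Period 1)Q(Period 1) = 2×139 + 10×119 + 3×166 + 19×65 = 278 + 1190 + 498 + 1235 = 3201
link = 3255/3201 = 1.016870
Link Period 2→Period 3:
ΣP(Period 3)Q(Period 2) = 2×154 + 13×141 + 3×194 + 16×61 = 308 + 1833 + 582 + 976 = 3699
ΣP(Period 2)Q(Period 2) = 2×154 + 11×141 + 3×194 + 18×61 = 308 + 1551 + 582 + 1098 = 3539
link = 3699/3539 = 1.045211
Chained index = 100 × 0.976455 × 1.016870 × 1.045211 = 103.7819

103.78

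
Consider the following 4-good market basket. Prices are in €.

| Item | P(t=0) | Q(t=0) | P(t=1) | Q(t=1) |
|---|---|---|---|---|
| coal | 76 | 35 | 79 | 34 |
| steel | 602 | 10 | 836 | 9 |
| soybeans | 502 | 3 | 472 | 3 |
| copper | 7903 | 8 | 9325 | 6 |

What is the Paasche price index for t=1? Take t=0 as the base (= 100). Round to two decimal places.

118.71

Paasche price index uses current-period quantities as weights.
ΣP(t=1)·Q(t=1) = 79×34 + 836×9 + 472×3 + 9325×6 = 2686 + 7524 + 1416 + 55950 = 67576
ΣP(t=0)·Q(t=1) = 76×34 + 602×9 + 502×3 + 7903×6 = 2584 + 5418 + 1506 + 47418 = 56926
Index = 67576 / 56926 × 100 = 118.7085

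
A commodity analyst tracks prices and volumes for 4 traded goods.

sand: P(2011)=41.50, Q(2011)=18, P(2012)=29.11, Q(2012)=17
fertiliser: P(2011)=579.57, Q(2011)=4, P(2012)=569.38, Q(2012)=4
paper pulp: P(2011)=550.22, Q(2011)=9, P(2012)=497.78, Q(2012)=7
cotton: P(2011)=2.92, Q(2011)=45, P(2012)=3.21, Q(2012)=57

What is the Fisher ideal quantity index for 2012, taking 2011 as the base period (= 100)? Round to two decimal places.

86.57

Laspeyres component (base-period weights):
ΣP(2011)Q(2012) = 41.50×17 + 579.57×4 + 550.22×7 + 2.92×57 = 705.5 + 2318.28 + 3851.54 + 166.44 = 7041.76
ΣP(2011)Q(2011) = 41.50×18 + 579.57×4 + 550.22×9 + 2.92×45 = 747 + 2318.28 + 4951.98 + 131.4 = 8148.66
L = 7041.76 / 8148.66 × 100 = 86.4162
Paasche component (current-period weights):
ΣP(2012)Q(2012) = 29.11×17 + 569.38×4 + 497.78×7 + 3.21×57 = 494.87 + 2277.52 + 3484.46 + 182.97 = 6439.82
ΣP(2012)Q(2011) = 29.11×18 + 569.38×4 + 497.78×9 + 3.21×45 = 523.98 + 2277.52 + 4480.02 + 144.45 = 7425.97
P = 6439.82 / 7425.97 × 100 = 86.7203
Fisher = √(L × P) = √(86.4162 × 86.7203) = 86.5681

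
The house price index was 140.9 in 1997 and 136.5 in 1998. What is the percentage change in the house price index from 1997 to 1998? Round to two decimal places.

Change = (136.5 − 140.9) / 140.9 × 100
       = -4.4 / 140.9 × 100 = -3.1228%

-3.12%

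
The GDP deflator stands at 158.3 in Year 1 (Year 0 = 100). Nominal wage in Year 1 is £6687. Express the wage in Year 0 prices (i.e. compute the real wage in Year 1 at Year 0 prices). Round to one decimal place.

4224.3

Real = Nominal ÷ (Index/100) = 6687 ÷ (158.3/100)
     = 6687 ÷ 1.583 = 4224.2577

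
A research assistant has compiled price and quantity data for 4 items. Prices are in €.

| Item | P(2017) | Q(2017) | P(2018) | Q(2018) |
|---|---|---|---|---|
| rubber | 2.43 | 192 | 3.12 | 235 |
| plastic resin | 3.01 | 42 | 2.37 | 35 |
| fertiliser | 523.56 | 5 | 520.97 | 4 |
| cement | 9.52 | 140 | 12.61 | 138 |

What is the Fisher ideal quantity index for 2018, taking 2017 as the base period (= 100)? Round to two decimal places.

90.72

Laspeyres component (base-period weights):
ΣP(2017)Q(2018) = 2.43×235 + 3.01×35 + 523.56×4 + 9.52×138 = 571.05 + 105.35 + 2094.24 + 1313.76 = 4084.4
ΣP(2017)Q(2017) = 2.43×192 + 3.01×42 + 523.56×5 + 9.52×140 = 466.56 + 126.42 + 2617.8 + 1332.8 = 4543.58
L = 4084.4 / 4543.58 × 100 = 89.8939
Paasche component (current-period weights):
ΣP(2018)Q(2018) = 3.12×235 + 2.37×35 + 520.97×4 + 12.61×138 = 733.2 + 82.95 + 2083.88 + 1740.18 = 4640.21
ΣP(2018)Q(2017) = 3.12×192 + 2.37×42 + 520.97×5 + 12.61×140 = 599.04 + 99.54 + 2604.85 + 1765.4 = 5068.83
P = 4640.21 / 5068.83 × 100 = 91.5440
Fisher = √(L × P) = √(89.8939 × 91.5440) = 90.7152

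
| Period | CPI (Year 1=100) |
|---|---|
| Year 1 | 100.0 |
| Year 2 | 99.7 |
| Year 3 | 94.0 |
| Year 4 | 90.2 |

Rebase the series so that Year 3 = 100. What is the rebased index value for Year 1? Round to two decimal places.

Rebased(Year 1) = 100.0 / 94.0 × 100 = 106.3830

106.38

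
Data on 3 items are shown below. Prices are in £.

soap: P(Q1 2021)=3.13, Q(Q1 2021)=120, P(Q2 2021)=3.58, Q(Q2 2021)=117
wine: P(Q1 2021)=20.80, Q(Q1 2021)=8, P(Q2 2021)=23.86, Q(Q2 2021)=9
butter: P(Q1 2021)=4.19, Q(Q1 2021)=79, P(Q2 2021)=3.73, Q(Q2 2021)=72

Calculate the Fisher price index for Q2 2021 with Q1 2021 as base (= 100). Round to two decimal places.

105.17

Laspeyres component (base-period weights):
ΣP(Q2 2021)Q(Q1 2021) = 3.58×120 + 23.86×8 + 3.73×79 = 429.6 + 190.88 + 294.67 = 915.15
ΣP(Q1 2021)Q(Q1 2021) = 3.13×120 + 20.80×8 + 4.19×79 = 375.6 + 166.4 + 331.01 = 873.01
L = 915.15 / 873.01 × 100 = 104.8270
Paasche component (current-period weights):
ΣP(Q2 2021)Q(Q2 2021) = 3.58×117 + 23.86×9 + 3.73×72 = 418.86 + 214.74 + 268.56 = 902.16
ΣP(Q1 2021)Q(Q2 2021) = 3.13×117 + 20.80×9 + 4.19×72 = 366.21 + 187.2 + 301.68 = 855.09
P = 902.16 / 855.09 × 100 = 105.5047
Fisher = √(L × P) = √(104.8270 × 105.5047) = 105.1653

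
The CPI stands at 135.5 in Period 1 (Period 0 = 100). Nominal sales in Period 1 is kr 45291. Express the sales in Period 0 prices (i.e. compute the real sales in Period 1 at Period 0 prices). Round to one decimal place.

Real = Nominal ÷ (Index/100) = 45291 ÷ (135.5/100)
     = 45291 ÷ 1.355 = 33425.0923

33425.1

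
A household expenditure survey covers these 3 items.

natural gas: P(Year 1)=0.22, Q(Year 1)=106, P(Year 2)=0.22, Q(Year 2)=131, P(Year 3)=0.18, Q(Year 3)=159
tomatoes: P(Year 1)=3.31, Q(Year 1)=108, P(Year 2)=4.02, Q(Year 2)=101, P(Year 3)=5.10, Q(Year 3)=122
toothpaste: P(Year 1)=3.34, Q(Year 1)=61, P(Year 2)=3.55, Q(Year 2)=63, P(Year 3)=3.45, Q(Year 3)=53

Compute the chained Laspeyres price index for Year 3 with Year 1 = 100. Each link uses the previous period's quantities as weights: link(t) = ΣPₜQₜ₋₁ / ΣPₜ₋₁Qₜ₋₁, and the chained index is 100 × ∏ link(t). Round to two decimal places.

132.39

Link Year 1→Year 2:
ΣP(Year 2)Q(Year 1) = 0.22×106 + 4.02×108 + 3.55×61 = 23.32 + 434.16 + 216.55 = 674.03
ΣP(Year 1)Q(Year 1) = 0.22×106 + 3.31×108 + 3.34×61 = 23.32 + 357.48 + 203.74 = 584.54
link = 674.03/584.54 = 1.153095
Link Year 2→Year 3:
ΣP(Year 3)Q(Year 2) = 0.18×131 + 5.10×101 + 3.45×63 = 23.58 + 515.1 + 217.35 = 756.03
ΣP(Year 2)Q(Year 2) = 0.22×131 + 4.02×101 + 3.55×63 = 28.82 + 406.02 + 223.65 = 658.49
link = 756.03/658.49 = 1.148127
Chained index = 100 × 1.153095 × 1.148127 = 132.3899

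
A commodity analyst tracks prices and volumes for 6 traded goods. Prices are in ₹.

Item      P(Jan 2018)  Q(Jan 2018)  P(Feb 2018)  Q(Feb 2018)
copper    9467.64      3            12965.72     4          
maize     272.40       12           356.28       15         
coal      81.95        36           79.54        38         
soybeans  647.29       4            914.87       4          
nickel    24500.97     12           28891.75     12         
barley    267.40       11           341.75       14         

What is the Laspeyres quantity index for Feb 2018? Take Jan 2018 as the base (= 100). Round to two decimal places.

103.37

Laspeyres quantity index uses base-period prices as weights.
ΣP(Jan 2018)·Q(Feb 2018) = 9467.64×4 + 272.40×15 + 81.95×38 + 647.29×4 + 24500.97×12 + 267.40×14 = 37870.56 + 4086 + 3114.1 + 2589.16 + 294011.64 + 3743.6 = 345415.06
ΣP(Jan 2018)·Q(Jan 2018) = 9467.64×3 + 272.40×12 + 81.95×36 + 647.29×4 + 24500.97×12 + 267.40×11 = 28402.92 + 3268.8 + 2950.2 + 2589.16 + 294011.64 + 2941.4 = 334164.12
Index = 345415.06 / 334164.12 × 100 = 103.3669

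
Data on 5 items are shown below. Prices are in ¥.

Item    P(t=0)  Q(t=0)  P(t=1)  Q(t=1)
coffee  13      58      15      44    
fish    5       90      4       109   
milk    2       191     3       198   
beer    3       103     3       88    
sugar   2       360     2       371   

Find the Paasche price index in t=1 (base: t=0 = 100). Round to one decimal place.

107.0

Paasche price index uses current-period quantities as weights.
ΣP(t=1)·Q(t=1) = 15×44 + 4×109 + 3×198 + 3×88 + 2×371 = 660 + 436 + 594 + 264 + 742 = 2696
ΣP(t=0)·Q(t=1) = 13×44 + 5×109 + 2×198 + 3×88 + 2×371 = 572 + 545 + 396 + 264 + 742 = 2519
Index = 2696 / 2519 × 100 = 107.0266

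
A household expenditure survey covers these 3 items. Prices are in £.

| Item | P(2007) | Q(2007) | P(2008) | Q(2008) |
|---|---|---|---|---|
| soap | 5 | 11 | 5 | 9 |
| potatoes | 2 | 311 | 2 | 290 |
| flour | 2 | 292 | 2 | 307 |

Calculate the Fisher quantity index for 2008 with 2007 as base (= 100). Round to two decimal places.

98.26

Laspeyres component (base-period weights):
ΣP(2007)Q(2008) = 5×9 + 2×290 + 2×307 = 45 + 580 + 614 = 1239
ΣP(2007)Q(2007) = 5×11 + 2×311 + 2×292 = 55 + 622 + 584 = 1261
L = 1239 / 1261 × 100 = 98.2554
Paasche component (current-period weights):
ΣP(2008)Q(2008) = 5×9 + 2×290 + 2×307 = 45 + 580 + 614 = 1239
ΣP(2008)Q(2007) = 5×11 + 2×311 + 2×292 = 55 + 622 + 584 = 1261
P = 1239 / 1261 × 100 = 98.2554
Fisher = √(L × P) = √(98.2554 × 98.2554) = 98.2554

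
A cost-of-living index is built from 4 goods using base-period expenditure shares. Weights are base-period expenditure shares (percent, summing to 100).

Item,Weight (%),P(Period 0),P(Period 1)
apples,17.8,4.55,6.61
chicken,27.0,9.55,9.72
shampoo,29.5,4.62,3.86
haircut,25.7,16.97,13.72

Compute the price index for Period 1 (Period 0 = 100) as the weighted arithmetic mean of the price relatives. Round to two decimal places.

98.76

apples: 17.8 × (6.61/4.55) = 17.8 × 1.452747 = 25.8589
chicken: 27.0 × (9.72/9.55) = 27.0 × 1.017801 = 27.4806
shampoo: 29.5 × (3.86/4.62) = 29.5 × 0.835498 = 24.6472
haircut: 25.7 × (13.72/16.97) = 25.7 × 0.808486 = 20.7781
Index = Σ wᵢ·(p₁ᵢ/p₀ᵢ) = 25.8589 + 27.4806 + 24.6472 + 20.7781 = 98.7648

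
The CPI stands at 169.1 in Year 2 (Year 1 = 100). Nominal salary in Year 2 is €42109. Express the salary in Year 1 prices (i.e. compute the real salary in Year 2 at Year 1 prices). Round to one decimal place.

Real = Nominal ÷ (Index/100) = 42109 ÷ (169.1/100)
     = 42109 ÷ 1.691 = 24901.8332

24901.8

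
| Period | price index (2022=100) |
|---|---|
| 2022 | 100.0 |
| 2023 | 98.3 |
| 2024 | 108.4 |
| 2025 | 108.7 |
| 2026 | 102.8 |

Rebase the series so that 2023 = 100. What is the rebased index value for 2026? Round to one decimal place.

Rebased(2026) = 102.8 / 98.3 × 100 = 104.5778

104.6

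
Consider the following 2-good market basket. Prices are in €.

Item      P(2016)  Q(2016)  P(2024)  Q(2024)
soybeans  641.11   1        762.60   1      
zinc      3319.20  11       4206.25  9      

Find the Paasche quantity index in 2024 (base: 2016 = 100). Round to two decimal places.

Paasche quantity index uses current-period prices as weights.
ΣP(2024)·Q(2024) = 762.60×1 + 4206.25×9 = 762.6 + 37856.25 = 38618.85
ΣP(2024)·Q(2016) = 762.60×1 + 4206.25×11 = 762.6 + 46268.75 = 47031.35
Index = 38618.85 / 47031.35 × 100 = 82.1130

82.11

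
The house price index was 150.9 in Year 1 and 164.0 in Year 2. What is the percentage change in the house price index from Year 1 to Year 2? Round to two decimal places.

Change = (164.0 − 150.9) / 150.9 × 100
       = 13.1 / 150.9 × 100 = 8.6812%

8.68%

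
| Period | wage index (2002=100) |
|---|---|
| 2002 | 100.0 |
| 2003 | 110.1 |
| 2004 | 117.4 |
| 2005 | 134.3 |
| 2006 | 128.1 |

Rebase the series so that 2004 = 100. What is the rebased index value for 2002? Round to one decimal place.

85.2

Rebased(2002) = 100.0 / 117.4 × 100 = 85.1789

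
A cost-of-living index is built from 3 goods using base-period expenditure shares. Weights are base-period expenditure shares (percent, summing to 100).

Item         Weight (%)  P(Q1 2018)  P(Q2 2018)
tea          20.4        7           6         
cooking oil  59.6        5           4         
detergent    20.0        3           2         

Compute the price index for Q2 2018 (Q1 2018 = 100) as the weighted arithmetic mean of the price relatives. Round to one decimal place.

78.5

tea: 20.4 × (6/7) = 20.4 × 0.857143 = 17.4857
cooking oil: 59.6 × (4/5) = 59.6 × 0.800000 = 47.6800
detergent: 20.0 × (2/3) = 20.0 × 0.666667 = 13.3333
Index = Σ wᵢ·(p₁ᵢ/p₀ᵢ) = 17.4857 + 47.6800 + 13.3333 = 78.4990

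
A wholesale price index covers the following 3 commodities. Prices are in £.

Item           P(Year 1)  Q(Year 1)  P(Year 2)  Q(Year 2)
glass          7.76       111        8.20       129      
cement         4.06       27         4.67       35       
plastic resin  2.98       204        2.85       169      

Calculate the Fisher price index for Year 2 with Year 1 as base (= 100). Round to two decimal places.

102.93

Laspeyres component (base-period weights):
ΣP(Year 2)Q(Year 1) = 8.20×111 + 4.67×27 + 2.85×204 = 910.2 + 126.09 + 581.4 = 1617.69
ΣP(Year 1)Q(Year 1) = 7.76×111 + 4.06×27 + 2.98×204 = 861.36 + 109.62 + 607.92 = 1578.9
L = 1617.69 / 1578.9 × 100 = 102.4568
Paasche component (current-period weights):
ΣP(Year 2)Q(Year 2) = 8.20×129 + 4.67×35 + 2.85×169 = 1057.8 + 163.45 + 481.65 = 1702.9
ΣP(Year 1)Q(Year 2) = 7.76×129 + 4.06×35 + 2.98×169 = 1001.04 + 142.1 + 503.62 = 1646.76
P = 1702.9 / 1646.76 × 100 = 103.4091
Fisher = √(L × P) = √(102.4568 × 103.4091) = 102.9318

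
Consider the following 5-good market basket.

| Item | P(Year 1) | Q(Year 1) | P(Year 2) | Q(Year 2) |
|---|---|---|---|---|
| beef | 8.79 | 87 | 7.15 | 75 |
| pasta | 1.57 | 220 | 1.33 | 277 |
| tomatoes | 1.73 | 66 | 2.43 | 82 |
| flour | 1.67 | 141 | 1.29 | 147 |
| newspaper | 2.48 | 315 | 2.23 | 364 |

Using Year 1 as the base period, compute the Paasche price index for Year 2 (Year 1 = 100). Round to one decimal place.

88.3

Paasche price index uses current-period quantities as weights.
ΣP(Year 2)·Q(Year 2) = 7.15×75 + 1.33×277 + 2.43×82 + 1.29×147 + 2.23×364 = 536.25 + 368.41 + 199.26 + 189.63 + 811.72 = 2105.27
ΣP(Year 1)·Q(Year 2) = 8.79×75 + 1.57×277 + 1.73×82 + 1.67×147 + 2.48×364 = 659.25 + 434.89 + 141.86 + 245.49 + 902.72 = 2384.21
Index = 2105.27 / 2384.21 × 100 = 88.3005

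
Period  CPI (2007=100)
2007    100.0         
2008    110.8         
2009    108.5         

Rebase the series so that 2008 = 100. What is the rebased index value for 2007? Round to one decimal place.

Rebased(2007) = 100.0 / 110.8 × 100 = 90.2527

90.3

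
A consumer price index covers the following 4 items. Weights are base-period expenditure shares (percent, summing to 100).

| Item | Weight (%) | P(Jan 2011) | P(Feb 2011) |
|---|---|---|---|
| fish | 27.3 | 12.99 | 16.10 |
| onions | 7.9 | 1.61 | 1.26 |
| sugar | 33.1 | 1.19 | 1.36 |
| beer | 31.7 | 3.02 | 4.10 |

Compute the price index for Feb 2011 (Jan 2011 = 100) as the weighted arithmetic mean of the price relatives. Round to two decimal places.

120.88

fish: 27.3 × (16.10/12.99) = 27.3 × 1.239415 = 33.8360
onions: 7.9 × (1.26/1.61) = 7.9 × 0.782609 = 6.1826
sugar: 33.1 × (1.36/1.19) = 33.1 × 1.142857 = 37.8286
beer: 31.7 × (4.10/3.02) = 31.7 × 1.357616 = 43.0364
Index = Σ wᵢ·(p₁ᵢ/p₀ᵢ) = 33.8360 + 6.1826 + 37.8286 + 43.0364 = 120.8836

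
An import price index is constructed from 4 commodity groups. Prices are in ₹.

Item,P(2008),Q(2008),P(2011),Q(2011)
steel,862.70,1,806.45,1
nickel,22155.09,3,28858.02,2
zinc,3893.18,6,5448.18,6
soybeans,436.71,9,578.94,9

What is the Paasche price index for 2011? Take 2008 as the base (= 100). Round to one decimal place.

133.1

Paasche price index uses current-period quantities as weights.
ΣP(2011)·Q(2011) = 806.45×1 + 28858.02×2 + 5448.18×6 + 578.94×9 = 806.45 + 57716.04 + 32689.08 + 5210.46 = 96422.03
ΣP(2008)·Q(2011) = 862.70×1 + 22155.09×2 + 3893.18×6 + 436.71×9 = 862.7 + 44310.18 + 23359.08 + 3930.39 = 72462.35
Index = 96422.03 / 72462.35 × 100 = 133.0650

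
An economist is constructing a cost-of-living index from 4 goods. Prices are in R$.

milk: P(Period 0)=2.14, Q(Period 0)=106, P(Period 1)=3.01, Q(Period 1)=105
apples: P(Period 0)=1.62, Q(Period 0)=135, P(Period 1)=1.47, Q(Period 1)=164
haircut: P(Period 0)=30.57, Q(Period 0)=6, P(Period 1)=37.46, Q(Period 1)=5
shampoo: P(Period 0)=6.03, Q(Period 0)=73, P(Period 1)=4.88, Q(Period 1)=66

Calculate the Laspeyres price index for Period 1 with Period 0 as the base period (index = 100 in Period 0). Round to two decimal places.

102.75

Laspeyres price index uses base-period quantities as weights.
ΣP(Period 1)·Q(Period 0) = 3.01×106 + 1.47×135 + 37.46×6 + 4.88×73 = 319.06 + 198.45 + 224.76 + 356.24 = 1098.51
ΣP(Period 0)·Q(Period 0) = 2.14×106 + 1.62×135 + 30.57×6 + 6.03×73 = 226.84 + 218.7 + 183.42 + 440.19 = 1069.15
Index = 1098.51 / 1069.15 × 100 = 102.7461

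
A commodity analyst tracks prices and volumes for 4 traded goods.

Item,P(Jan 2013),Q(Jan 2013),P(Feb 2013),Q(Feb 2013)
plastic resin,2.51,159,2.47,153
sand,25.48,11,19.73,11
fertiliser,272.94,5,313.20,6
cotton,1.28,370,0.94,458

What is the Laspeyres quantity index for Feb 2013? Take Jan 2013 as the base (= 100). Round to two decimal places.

114.72

Laspeyres quantity index uses base-period prices as weights.
ΣP(Jan 2013)·Q(Feb 2013) = 2.51×153 + 25.48×11 + 272.94×6 + 1.28×458 = 384.03 + 280.28 + 1637.64 + 586.24 = 2888.19
ΣP(Jan 2013)·Q(Jan 2013) = 2.51×159 + 25.48×11 + 272.94×5 + 1.28×370 = 399.09 + 280.28 + 1364.7 + 473.6 = 2517.67
Index = 2888.19 / 2517.67 × 100 = 114.7168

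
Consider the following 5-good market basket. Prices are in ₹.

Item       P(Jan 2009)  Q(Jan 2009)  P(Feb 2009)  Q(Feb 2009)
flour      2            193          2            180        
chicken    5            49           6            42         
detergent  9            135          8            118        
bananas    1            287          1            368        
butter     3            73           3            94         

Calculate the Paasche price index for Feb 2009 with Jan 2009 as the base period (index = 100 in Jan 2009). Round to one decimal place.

96.7

Paasche price index uses current-period quantities as weights.
ΣP(Feb 2009)·Q(Feb 2009) = 2×180 + 6×42 + 8×118 + 1×368 + 3×94 = 360 + 252 + 944 + 368 + 282 = 2206
ΣP(Jan 2009)·Q(Feb 2009) = 2×180 + 5×42 + 9×118 + 1×368 + 3×94 = 360 + 210 + 1062 + 368 + 282 = 2282
Index = 2206 / 2282 × 100 = 96.6696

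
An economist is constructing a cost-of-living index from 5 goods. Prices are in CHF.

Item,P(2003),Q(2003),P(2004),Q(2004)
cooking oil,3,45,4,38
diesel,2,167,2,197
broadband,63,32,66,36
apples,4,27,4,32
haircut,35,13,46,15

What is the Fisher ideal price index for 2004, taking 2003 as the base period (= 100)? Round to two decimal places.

Laspeyres component (base-period weights):
ΣP(2004)Q(2003) = 4×45 + 2×167 + 66×32 + 4×27 + 46×13 = 180 + 334 + 2112 + 108 + 598 = 3332
ΣP(2003)Q(2003) = 3×45 + 2×167 + 63×32 + 4×27 + 35×13 = 135 + 334 + 2016 + 108 + 455 = 3048
L = 3332 / 3048 × 100 = 109.3176
Paasche component (current-period weights):
ΣP(2004)Q(2004) = 4×38 + 2×197 + 66×36 + 4×32 + 46×15 = 152 + 394 + 2376 + 128 + 690 = 3740
ΣP(2003)Q(2004) = 3×38 + 2×197 + 63×36 + 4×32 + 35×15 = 114 + 394 + 2268 + 128 + 525 = 3429
P = 3740 / 3429 × 100 = 109.0697
Fisher = √(L × P) = √(109.3176 × 109.0697) = 109.1936

109.19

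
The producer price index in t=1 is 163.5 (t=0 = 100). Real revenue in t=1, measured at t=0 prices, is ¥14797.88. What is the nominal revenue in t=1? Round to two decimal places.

24194.53

Nominal = Real × (Index/100) = 14797.88 × (163.5/100)
        = 14797.88 × 1.635 = 24194.5338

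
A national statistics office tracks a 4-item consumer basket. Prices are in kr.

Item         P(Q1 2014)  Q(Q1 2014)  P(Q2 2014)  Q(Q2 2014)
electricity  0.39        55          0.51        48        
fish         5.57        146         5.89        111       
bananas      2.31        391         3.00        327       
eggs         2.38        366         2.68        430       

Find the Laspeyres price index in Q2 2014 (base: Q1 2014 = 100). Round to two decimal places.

Laspeyres price index uses base-period quantities as weights.
ΣP(Q2 2014)·Q(Q1 2014) = 0.51×55 + 5.89×146 + 3.00×391 + 2.68×366 = 28.05 + 859.94 + 1173 + 980.88 = 3041.87
ΣP(Q1 2014)·Q(Q1 2014) = 0.39×55 + 5.57×146 + 2.31×391 + 2.38×366 = 21.45 + 813.22 + 903.21 + 871.08 = 2608.96
Index = 3041.87 / 2608.96 × 100 = 116.5932

116.59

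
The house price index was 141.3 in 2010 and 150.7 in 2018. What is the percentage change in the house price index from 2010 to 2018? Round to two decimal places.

Change = (150.7 − 141.3) / 141.3 × 100
       = 9.4 / 141.3 × 100 = 6.6525%

6.65%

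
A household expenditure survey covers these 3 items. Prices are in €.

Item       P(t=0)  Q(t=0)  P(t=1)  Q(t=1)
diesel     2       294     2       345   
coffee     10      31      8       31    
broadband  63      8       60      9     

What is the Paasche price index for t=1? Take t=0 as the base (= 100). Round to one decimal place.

Paasche price index uses current-period quantities as weights.
ΣP(t=1)·Q(t=1) = 2×345 + 8×31 + 60×9 = 690 + 248 + 540 = 1478
ΣP(t=0)·Q(t=1) = 2×345 + 10×31 + 63×9 = 690 + 310 + 567 = 1567
Index = 1478 / 1567 × 100 = 94.3204

94.3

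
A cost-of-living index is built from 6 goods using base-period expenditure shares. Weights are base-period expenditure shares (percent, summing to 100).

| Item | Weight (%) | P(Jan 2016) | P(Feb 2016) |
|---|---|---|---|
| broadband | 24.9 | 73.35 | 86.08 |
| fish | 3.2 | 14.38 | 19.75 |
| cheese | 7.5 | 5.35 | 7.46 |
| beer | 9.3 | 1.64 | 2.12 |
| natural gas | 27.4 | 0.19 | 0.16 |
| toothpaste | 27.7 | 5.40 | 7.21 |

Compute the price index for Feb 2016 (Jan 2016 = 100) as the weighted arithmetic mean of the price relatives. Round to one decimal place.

116.2

broadband: 24.9 × (86.08/73.35) = 24.9 × 1.173551 = 29.2214
fish: 3.2 × (19.75/14.38) = 3.2 × 1.373435 = 4.3950
cheese: 7.5 × (7.46/5.35) = 7.5 × 1.394393 = 10.4579
beer: 9.3 × (2.12/1.64) = 9.3 × 1.292683 = 12.0220
natural gas: 27.4 × (0.16/0.19) = 27.4 × 0.842105 = 23.0737
toothpaste: 27.7 × (7.21/5.40) = 27.7 × 1.335185 = 36.9846
Index = Σ wᵢ·(p₁ᵢ/p₀ᵢ) = 29.2214 + 4.3950 + 10.4579 + 12.0220 + 23.0737 + 36.9846 = 116.1546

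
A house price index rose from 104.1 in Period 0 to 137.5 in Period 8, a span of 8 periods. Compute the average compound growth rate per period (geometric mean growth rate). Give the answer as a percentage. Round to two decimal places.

Growth factor = (137.5/104.1)^(1/8) = (1.320845)^(1/8) = 1.035396
Growth rate = 1.035396 − 1 = 0.035396 = 3.5396%

3.54%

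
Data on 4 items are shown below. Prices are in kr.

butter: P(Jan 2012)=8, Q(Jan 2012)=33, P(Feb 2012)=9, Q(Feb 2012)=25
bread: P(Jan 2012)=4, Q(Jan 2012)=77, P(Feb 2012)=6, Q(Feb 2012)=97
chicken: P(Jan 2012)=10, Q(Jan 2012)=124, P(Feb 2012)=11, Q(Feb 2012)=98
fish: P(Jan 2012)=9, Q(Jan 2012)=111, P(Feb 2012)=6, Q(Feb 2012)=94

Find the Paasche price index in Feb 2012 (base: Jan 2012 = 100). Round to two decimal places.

101.45

Paasche price index uses current-period quantities as weights.
ΣP(Feb 2012)·Q(Feb 2012) = 9×25 + 6×97 + 11×98 + 6×94 = 225 + 582 + 1078 + 564 = 2449
ΣP(Jan 2012)·Q(Feb 2012) = 8×25 + 4×97 + 10×98 + 9×94 = 200 + 388 + 980 + 846 = 2414
Index = 2449 / 2414 × 100 = 101.4499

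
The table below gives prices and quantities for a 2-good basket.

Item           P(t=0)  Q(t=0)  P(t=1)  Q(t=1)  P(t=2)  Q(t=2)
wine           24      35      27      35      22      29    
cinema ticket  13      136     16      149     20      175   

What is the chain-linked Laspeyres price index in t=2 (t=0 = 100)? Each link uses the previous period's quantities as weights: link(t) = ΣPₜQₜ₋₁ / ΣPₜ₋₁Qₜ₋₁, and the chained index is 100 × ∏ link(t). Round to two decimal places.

134.80

Link t=0→t=1:
ΣP(t=1)Q(t=0) = 27×35 + 16×136 = 945 + 2176 = 3121
ΣP(t=0)Q(t=0) = 24×35 + 13×136 = 840 + 1768 = 2608
link = 3121/2608 = 1.196702
Link t=1→t=2:
ΣP(t=2)Q(t=1) = 22×35 + 20×149 = 770 + 2980 = 3750
ΣP(t=1)Q(t=1) = 27×35 + 16×149 = 945 + 2384 = 3329
link = 3750/3329 = 1.126464
Chained index = 100 × 1.196702 × 1.126464 = 134.8043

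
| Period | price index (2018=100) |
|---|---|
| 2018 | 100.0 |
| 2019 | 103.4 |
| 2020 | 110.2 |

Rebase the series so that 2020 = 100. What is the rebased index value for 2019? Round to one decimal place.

Rebased(2019) = 103.4 / 110.2 × 100 = 93.8294

93.8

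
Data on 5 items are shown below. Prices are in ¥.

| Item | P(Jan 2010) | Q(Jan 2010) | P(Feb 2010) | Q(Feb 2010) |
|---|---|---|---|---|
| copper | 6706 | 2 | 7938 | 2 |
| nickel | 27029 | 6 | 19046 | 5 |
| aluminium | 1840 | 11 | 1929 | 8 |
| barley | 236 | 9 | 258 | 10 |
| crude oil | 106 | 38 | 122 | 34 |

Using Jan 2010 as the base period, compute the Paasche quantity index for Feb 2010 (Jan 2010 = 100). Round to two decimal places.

Paasche quantity index uses current-period prices as weights.
ΣP(Feb 2010)·Q(Feb 2010) = 7938×2 + 19046×5 + 1929×8 + 258×10 + 122×34 = 15876 + 95230 + 15432 + 2580 + 4148 = 133266
ΣP(Feb 2010)·Q(Jan 2010) = 7938×2 + 19046×6 + 1929×11 + 258×9 + 122×38 = 15876 + 114276 + 21219 + 2322 + 4636 = 158329
Index = 133266 / 158329 × 100 = 84.1703

84.17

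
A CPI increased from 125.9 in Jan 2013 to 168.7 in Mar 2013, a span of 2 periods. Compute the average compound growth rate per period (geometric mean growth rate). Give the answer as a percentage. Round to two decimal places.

15.76%

Growth factor = (168.7/125.9)^(1/2) = (1.339952)^(1/2) = 1.157563
Growth rate = 1.157563 − 1 = 0.157563 = 15.7563%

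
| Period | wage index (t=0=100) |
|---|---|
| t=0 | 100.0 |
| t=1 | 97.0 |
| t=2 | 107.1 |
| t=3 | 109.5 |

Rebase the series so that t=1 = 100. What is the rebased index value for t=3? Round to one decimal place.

112.9

Rebased(t=3) = 109.5 / 97.0 × 100 = 112.8866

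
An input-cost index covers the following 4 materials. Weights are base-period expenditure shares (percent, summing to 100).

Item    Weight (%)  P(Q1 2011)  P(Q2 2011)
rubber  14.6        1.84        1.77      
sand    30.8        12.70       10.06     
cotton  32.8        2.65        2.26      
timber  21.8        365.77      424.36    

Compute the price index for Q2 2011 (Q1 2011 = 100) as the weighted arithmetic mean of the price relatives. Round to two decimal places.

rubber: 14.6 × (1.77/1.84) = 14.6 × 0.961957 = 14.0446
sand: 30.8 × (10.06/12.70) = 30.8 × 0.792126 = 24.3975
cotton: 32.8 × (2.26/2.65) = 32.8 × 0.852830 = 27.9728
timber: 21.8 × (424.36/365.77) = 21.8 × 1.160183 = 25.2920
Index = Σ wᵢ·(p₁ᵢ/p₀ᵢ) = 14.0446 + 24.3975 + 27.9728 + 25.2920 = 91.7069

91.71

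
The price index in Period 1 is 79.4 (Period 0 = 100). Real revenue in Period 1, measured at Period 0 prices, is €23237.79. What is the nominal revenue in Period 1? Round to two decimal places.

18450.81

Nominal = Real × (Index/100) = 23237.79 × (79.4/100)
        = 23237.79 × 0.794 = 18450.8053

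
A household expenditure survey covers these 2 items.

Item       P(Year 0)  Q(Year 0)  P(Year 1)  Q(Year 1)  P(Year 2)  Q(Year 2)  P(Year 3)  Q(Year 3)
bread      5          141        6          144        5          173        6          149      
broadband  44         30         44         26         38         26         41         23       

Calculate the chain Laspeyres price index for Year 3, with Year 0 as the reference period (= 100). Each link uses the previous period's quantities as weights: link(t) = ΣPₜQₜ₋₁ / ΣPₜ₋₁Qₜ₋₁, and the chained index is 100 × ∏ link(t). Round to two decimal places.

Link Year 0→Year 1:
ΣP(Year 1)Q(Year 0) = 6×141 + 44×30 = 846 + 1320 = 2166
ΣP(Year 0)Q(Year 0) = 5×141 + 44×30 = 705 + 1320 = 2025
link = 2166/2025 = 1.069630
Link Year 1→Year 2:
ΣP(Year 2)Q(Year 1) = 5×144 + 38×26 = 720 + 988 = 1708
ΣP(Year 1)Q(Year 1) = 6×144 + 44×26 = 864 + 1144 = 2008
link = 1708/2008 = 0.850598
Link Year 2→Year 3:
ΣP(Year 3)Q(Year 2) = 6×173 + 41×26 = 1038 + 1066 = 2104
ΣP(Year 2)Q(Year 2) = 5×173 + 38×26 = 865 + 988 = 1853
link = 2104/1853 = 1.135456
Chained index = 100 × 1.069630 × 0.850598 × 1.135456 = 103.3066

103.31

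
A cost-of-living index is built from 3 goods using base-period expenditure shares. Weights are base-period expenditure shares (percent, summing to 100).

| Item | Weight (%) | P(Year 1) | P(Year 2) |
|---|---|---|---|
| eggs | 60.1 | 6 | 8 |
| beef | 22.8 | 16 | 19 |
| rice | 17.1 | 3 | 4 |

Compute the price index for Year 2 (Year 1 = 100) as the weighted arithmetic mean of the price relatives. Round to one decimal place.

eggs: 60.1 × (8/6) = 60.1 × 1.333333 = 80.1333
beef: 22.8 × (19/16) = 22.8 × 1.187500 = 27.0750
rice: 17.1 × (4/3) = 17.1 × 1.333333 = 22.8000
Index = Σ wᵢ·(p₁ᵢ/p₀ᵢ) = 80.1333 + 27.0750 + 22.8000 = 130.0083

130.0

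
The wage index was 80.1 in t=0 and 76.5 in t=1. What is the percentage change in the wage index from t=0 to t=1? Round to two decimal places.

-4.49%

Change = (76.5 − 80.1) / 80.1 × 100
       = -3.6 / 80.1 × 100 = -4.4944%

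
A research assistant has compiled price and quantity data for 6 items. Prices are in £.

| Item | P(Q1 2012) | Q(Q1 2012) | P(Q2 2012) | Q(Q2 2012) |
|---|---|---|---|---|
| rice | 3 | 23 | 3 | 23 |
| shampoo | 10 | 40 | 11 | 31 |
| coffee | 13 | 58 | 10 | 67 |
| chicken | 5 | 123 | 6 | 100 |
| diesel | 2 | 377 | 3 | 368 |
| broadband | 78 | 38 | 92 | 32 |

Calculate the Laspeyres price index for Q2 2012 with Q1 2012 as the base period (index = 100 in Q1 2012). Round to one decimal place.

Laspeyres price index uses base-period quantities as weights.
ΣP(Q2 2012)·Q(Q1 2012) = 3×23 + 11×40 + 10×58 + 6×123 + 3×377 + 92×38 = 69 + 440 + 580 + 738 + 1131 + 3496 = 6454
ΣP(Q1 2012)·Q(Q1 2012) = 3×23 + 10×40 + 13×58 + 5×123 + 2×377 + 78×38 = 69 + 400 + 754 + 615 + 754 + 2964 = 5556
Index = 6454 / 5556 × 100 = 116.1627

116.2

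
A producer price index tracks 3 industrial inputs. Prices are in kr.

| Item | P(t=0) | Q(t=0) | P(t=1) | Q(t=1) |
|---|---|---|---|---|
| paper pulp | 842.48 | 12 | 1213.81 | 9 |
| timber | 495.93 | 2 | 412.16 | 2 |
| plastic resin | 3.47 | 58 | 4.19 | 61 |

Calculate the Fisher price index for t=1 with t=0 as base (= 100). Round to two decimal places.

137.47

Laspeyres component (base-period weights):
ΣP(t=1)Q(t=0) = 1213.81×12 + 412.16×2 + 4.19×58 = 14565.72 + 824.32 + 243.02 = 15633.06
ΣP(t=0)Q(t=0) = 842.48×12 + 495.93×2 + 3.47×58 = 10109.76 + 991.86 + 201.26 = 11302.88
L = 15633.06 / 11302.88 × 100 = 138.3104
Paasche component (current-period weights):
ΣP(t=1)Q(t=1) = 1213.81×9 + 412.16×2 + 4.19×61 = 10924.29 + 824.32 + 255.59 = 12004.2
ΣP(t=0)Q(t=1) = 842.48×9 + 495.93×2 + 3.47×61 = 7582.32 + 991.86 + 211.67 = 8785.85
P = 12004.2 / 8785.85 × 100 = 136.6311
Fisher = √(L × P) = √(138.3104 × 136.6311) = 137.4682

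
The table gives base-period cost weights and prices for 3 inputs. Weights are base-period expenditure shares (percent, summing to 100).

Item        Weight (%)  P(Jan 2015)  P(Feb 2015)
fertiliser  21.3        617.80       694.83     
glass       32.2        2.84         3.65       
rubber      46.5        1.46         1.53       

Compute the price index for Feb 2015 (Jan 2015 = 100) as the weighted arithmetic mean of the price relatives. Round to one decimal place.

fertiliser: 21.3 × (694.83/617.80) = 21.3 × 1.124684 = 23.9558
glass: 32.2 × (3.65/2.84) = 32.2 × 1.285211 = 41.3838
rubber: 46.5 × (1.53/1.46) = 46.5 × 1.047945 = 48.7295
Index = Σ wᵢ·(p₁ᵢ/p₀ᵢ) = 23.9558 + 41.3838 + 48.7295 = 114.0690

114.1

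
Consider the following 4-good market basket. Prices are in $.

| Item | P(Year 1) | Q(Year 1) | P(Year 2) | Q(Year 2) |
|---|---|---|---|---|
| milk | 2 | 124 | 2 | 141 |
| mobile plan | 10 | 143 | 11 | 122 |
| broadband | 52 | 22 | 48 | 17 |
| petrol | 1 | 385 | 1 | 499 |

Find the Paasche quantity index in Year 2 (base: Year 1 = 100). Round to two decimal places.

90.10

Paasche quantity index uses current-period prices as weights.
ΣP(Year 2)·Q(Year 2) = 2×141 + 11×122 + 48×17 + 1×499 = 282 + 1342 + 816 + 499 = 2939
ΣP(Year 2)·Q(Year 1) = 2×124 + 11×143 + 48×22 + 1×385 = 248 + 1573 + 1056 + 385 = 3262
Index = 2939 / 3262 × 100 = 90.0981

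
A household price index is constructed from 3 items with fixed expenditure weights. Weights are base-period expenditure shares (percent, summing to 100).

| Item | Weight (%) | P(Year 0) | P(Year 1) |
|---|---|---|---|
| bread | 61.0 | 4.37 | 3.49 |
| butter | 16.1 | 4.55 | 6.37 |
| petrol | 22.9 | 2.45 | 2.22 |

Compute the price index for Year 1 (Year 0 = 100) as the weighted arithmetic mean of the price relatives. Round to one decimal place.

bread: 61.0 × (3.49/4.37) = 61.0 × 0.798627 = 48.7162
butter: 16.1 × (6.37/4.55) = 16.1 × 1.400000 = 22.5400
petrol: 22.9 × (2.22/2.45) = 22.9 × 0.906122 = 20.7502
Index = Σ wᵢ·(p₁ᵢ/p₀ᵢ) = 48.7162 + 22.5400 + 20.7502 = 92.0065

92.0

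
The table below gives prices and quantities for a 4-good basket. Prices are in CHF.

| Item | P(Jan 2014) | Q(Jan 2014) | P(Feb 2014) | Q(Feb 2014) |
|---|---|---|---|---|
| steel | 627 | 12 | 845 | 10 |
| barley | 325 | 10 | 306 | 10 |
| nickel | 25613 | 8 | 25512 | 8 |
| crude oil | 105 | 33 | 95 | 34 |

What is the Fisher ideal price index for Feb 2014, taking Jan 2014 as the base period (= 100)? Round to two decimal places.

100.49

Laspeyres component (base-period weights):
ΣP(Feb 2014)Q(Jan 2014) = 845×12 + 306×10 + 25512×8 + 95×33 = 10140 + 3060 + 204096 + 3135 = 220431
ΣP(Jan 2014)Q(Jan 2014) = 627×12 + 325×10 + 25613×8 + 105×33 = 7524 + 3250 + 204904 + 3465 = 219143
L = 220431 / 219143 × 100 = 100.5877
Paasche component (current-period weights):
ΣP(Feb 2014)Q(Feb 2014) = 845×10 + 306×10 + 25512×8 + 95×34 = 8450 + 3060 + 204096 + 3230 = 218836
ΣP(Jan 2014)Q(Feb 2014) = 627×10 + 325×10 + 25613×8 + 105×34 = 6270 + 3250 + 204904 + 3570 = 217994
P = 218836 / 217994 × 100 = 100.3862
Fisher = √(L × P) = √(100.5877 × 100.3862) = 100.4869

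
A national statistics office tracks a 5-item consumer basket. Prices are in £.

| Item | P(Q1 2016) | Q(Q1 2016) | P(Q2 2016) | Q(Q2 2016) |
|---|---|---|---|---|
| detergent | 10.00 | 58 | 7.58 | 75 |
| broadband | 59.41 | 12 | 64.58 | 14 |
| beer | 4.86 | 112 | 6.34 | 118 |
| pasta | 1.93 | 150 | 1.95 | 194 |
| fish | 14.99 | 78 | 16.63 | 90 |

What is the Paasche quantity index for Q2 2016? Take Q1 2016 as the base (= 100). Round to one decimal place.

Paasche quantity index uses current-period prices as weights.
ΣP(Q2 2016)·Q(Q2 2016) = 7.58×75 + 64.58×14 + 6.34×118 + 1.95×194 + 16.63×90 = 568.5 + 904.12 + 748.12 + 378.3 + 1496.7 = 4095.74
ΣP(Q2 2016)·Q(Q1 2016) = 7.58×58 + 64.58×12 + 6.34×112 + 1.95×150 + 16.63×78 = 439.64 + 774.96 + 710.08 + 292.5 + 1297.14 = 3514.32
Index = 4095.74 / 3514.32 × 100 = 116.5443

116.5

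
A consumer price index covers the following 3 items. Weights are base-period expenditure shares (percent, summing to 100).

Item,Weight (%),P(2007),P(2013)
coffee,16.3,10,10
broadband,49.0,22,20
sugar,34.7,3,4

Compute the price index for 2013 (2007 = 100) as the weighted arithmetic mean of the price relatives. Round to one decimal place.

107.1

coffee: 16.3 × (10/10) = 16.3 × 1.000000 = 16.3000
broadband: 49.0 × (20/22) = 49.0 × 0.909091 = 44.5455
sugar: 34.7 × (4/3) = 34.7 × 1.333333 = 46.2667
Index = Σ wᵢ·(p₁ᵢ/p₀ᵢ) = 16.3000 + 44.5455 + 46.2667 = 107.1121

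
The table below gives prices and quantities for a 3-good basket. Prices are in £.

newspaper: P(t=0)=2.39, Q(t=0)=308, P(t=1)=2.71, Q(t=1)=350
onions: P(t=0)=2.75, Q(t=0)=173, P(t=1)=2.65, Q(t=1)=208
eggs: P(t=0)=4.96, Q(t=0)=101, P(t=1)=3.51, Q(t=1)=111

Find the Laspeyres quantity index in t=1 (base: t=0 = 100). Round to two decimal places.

Laspeyres quantity index uses base-period prices as weights.
ΣP(t=0)·Q(t=1) = 2.39×350 + 2.75×208 + 4.96×111 = 836.5 + 572 + 550.56 = 1959.06
ΣP(t=0)·Q(t=0) = 2.39×308 + 2.75×173 + 4.96×101 = 736.12 + 475.75 + 500.96 = 1712.83
Index = 1959.06 / 1712.83 × 100 = 114.3756

114.38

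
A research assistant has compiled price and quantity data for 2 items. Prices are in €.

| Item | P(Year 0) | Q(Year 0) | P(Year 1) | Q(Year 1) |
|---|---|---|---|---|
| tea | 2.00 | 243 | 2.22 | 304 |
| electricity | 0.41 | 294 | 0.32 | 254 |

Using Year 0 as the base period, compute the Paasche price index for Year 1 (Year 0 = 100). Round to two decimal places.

106.18

Paasche price index uses current-period quantities as weights.
ΣP(Year 1)·Q(Year 1) = 2.22×304 + 0.32×254 = 674.88 + 81.28 = 756.16
ΣP(Year 0)·Q(Year 1) = 2.00×304 + 0.41×254 = 608 + 104.14 = 712.14
Index = 756.16 / 712.14 × 100 = 106.1814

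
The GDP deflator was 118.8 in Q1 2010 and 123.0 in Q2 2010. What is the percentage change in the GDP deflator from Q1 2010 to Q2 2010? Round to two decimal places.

3.54%

Change = (123.0 − 118.8) / 118.8 × 100
       = 4.2 / 118.8 × 100 = 3.5354%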